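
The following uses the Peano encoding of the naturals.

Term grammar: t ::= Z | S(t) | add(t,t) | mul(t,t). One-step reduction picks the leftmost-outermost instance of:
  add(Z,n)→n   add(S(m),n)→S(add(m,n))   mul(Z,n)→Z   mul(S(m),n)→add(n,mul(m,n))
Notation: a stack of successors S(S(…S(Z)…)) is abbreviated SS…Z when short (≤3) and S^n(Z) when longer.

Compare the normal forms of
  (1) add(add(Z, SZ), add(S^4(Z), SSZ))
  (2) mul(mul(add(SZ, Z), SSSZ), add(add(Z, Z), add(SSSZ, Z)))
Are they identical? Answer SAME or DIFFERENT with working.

Answer: DIFFERENT — A ⇓ S^7(Z), B ⇓ S^9(Z)

Working:
Term A:
  start: add(add(Z, SZ), add(S^4(Z), SSZ))
  [1] add(SZ, add(S^4(Z), SSZ))
  [2] S(add(Z, add(S^4(Z), SSZ)))
  [3] S(add(S^4(Z), SSZ))
  [4] S(S(add(SSSZ, SSZ)))
  [5] S(S(S(add(SSZ, SSZ))))
  [6] S(S(S(S(add(SZ, SSZ)))))
  [7] S(S(S(S(S(add(Z, SSZ))))))
  [8] S^7(Z)

Term B:
  start: mul(mul(add(SZ, Z), SSSZ), add(add(Z, Z), add(SSSZ, Z)))
  [1] mul(mul(S(add(Z, Z)), SSSZ), add(add(Z, Z), add(SSSZ, Z)))
  [2] mul(add(SSSZ, mul(add(Z, Z), SSSZ)), add(add(Z, Z), add(SSSZ, Z)))
  [3] mul(S(add(SSZ, mul(add(Z, Z), SSSZ))), add(add(Z, Z), add(SSSZ, Z)))
  [4] add(add(add(Z, Z), add(SSSZ, Z)), mul(add(SSZ, mul(add(Z, Z), SSSZ)), add(add(Z, Z), add(SSSZ, Z))))
  [5] add(add(Z, add(SSSZ, Z)), mul(add(SSZ, mul(add(Z, Z), SSSZ)), add(add(Z, Z), add(SSSZ, Z))))
  [6] add(add(SSSZ, Z), mul(add(SSZ, mul(add(Z, Z), SSSZ)), add(add(Z, Z), add(SSSZ, Z))))
  [7] add(S(add(SSZ, Z)), mul(add(SSZ, mul(add(Z, Z), SSSZ)), add(add(Z, Z), add(SSSZ, Z))))
  [8] S(add(add(SSZ, Z), mul(add(SSZ, mul(add(Z, Z), SSSZ)), add(add(Z, Z), add(SSSZ, Z)))))
  [9] S(add(S(add(SZ, Z)), mul(add(SSZ, mul(add(Z, Z), SSSZ)), add(add(Z, Z), add(SSSZ, Z)))))
  [10] S(S(add(add(SZ, Z), mul(add(SSZ, mul(add(Z, Z), SSSZ)), add(add(Z, Z), add(SSSZ, Z))))))
  [11] S(S(add(S(add(Z, Z)), mul(add(SSZ, mul(add(Z, Z), SSSZ)), add(add(Z, Z), add(SSSZ, Z))))))
  [12] S(S(S(add(add(Z, Z), mul(add(SSZ, mul(add(Z, Z), SSSZ)), add(add(Z, Z), add(SSSZ, Z)))))))
  [13] S(S(S(add(Z, mul(add(SSZ, mul(add(Z, Z), SSSZ)), add(add(Z, Z), add(SSSZ, Z)))))))
  [14] S(S(S(mul(add(SSZ, mul(add(Z, Z), SSSZ)), add(add(Z, Z), add(SSSZ, Z))))))
  [15] S(S(S(mul(S(add(SZ, mul(add(Z, Z), SSSZ))), add(add(Z, Z), add(SSSZ, Z))))))
  [16] S(S(S(add(add(add(Z, Z), add(SSSZ, Z)), mul(add(SZ, mul(add(Z, Z), SSSZ)), add(add(Z, Z), add(SSSZ, Z)))))))
  [17] S(S(S(add(add(Z, add(SSSZ, Z)), mul(add(SZ, mul(add(Z, Z), SSSZ)), add(add(Z, Z), add(SSSZ, Z)))))))
  [18] S(S(S(add(add(SSSZ, Z), mul(add(SZ, mul(add(Z, Z), SSSZ)), add(add(Z, Z), add(SSSZ, Z)))))))
  [19] S(S(S(add(S(add(SSZ, Z)), mul(add(SZ, mul(add(Z, Z), SSSZ)), add(add(Z, Z), add(SSSZ, Z)))))))
  [20] S(S(S(S(add(add(SSZ, Z), mul(add(SZ, mul(add(Z, Z), SSSZ)), add(add(Z, Z), add(SSSZ, Z))))))))
  [21] S(S(S(S(add(S(add(SZ, Z)), mul(add(SZ, mul(add(Z, Z), SSSZ)), add(add(Z, Z), add(SSSZ, Z))))))))
  [22] S(S(S(S(S(add(add(SZ, Z), mul(add(SZ, mul(add(Z, Z), SSSZ)), add(add(Z, Z), add(SSSZ, Z)))))))))
  [23] S(S(S(S(S(add(S(add(Z, Z)), mul(add(SZ, mul(add(Z, Z), SSSZ)), add(add(Z, Z), add(SSSZ, Z)))))))))
  [24] S(S(S(S(S(S(add(add(Z, Z), mul(add(SZ, mul(add(Z, Z), SSSZ)), add(add(Z, Z), add(SSSZ, Z))))))))))
  [25] S(S(S(S(S(S(add(Z, mul(add(SZ, mul(add(Z, Z), SSSZ)), add(add(Z, Z), add(SSSZ, Z))))))))))
  [26] S(S(S(S(S(S(mul(add(SZ, mul(add(Z, Z), SSSZ)), add(add(Z, Z), add(SSSZ, Z)))))))))
  [27] S(S(S(S(S(S(mul(S(add(Z, mul(add(Z, Z), SSSZ))), add(add(Z, Z), add(SSSZ, Z)))))))))
  [28] S(S(S(S(S(S(add(add(add(Z, Z), add(SSSZ, Z)), mul(add(Z, mul(add(Z, Z), SSSZ)), add(add(Z, Z), add(SSSZ, Z))))))))))
  [29] S(S(S(S(S(S(add(add(Z, add(SSSZ, Z)), mul(add(Z, mul(add(Z, Z), SSSZ)), add(add(Z, Z), add(SSSZ, Z))))))))))
  [30] S(S(S(S(S(S(add(add(SSSZ, Z), mul(add(Z, mul(add(Z, Z), SSSZ)), add(add(Z, Z), add(SSSZ, Z))))))))))
  [31] S(S(S(S(S(S(add(S(add(SSZ, Z)), mul(add(Z, mul(add(Z, Z), SSSZ)), add(add(Z, Z), add(SSSZ, Z))))))))))
  [32] S(S(S(S(S(S(S(add(add(SSZ, Z), mul(add(Z, mul(add(Z, Z), SSSZ)), add(add(Z, Z), add(SSSZ, Z)))))))))))
  [33] S(S(S(S(S(S(S(add(S(add(SZ, Z)), mul(add(Z, mul(add(Z, Z), SSSZ)), add(add(Z, Z), add(SSSZ, Z)))))))))))
  [34] S(S(S(S(S(S(S(S(add(add(SZ, Z), mul(add(Z, mul(add(Z, Z), SSSZ)), add(add(Z, Z), add(SSSZ, Z))))))))))))
  [35] S(S(S(S(S(S(S(S(add(S(add(Z, Z)), mul(add(Z, mul(add(Z, Z), SSSZ)), add(add(Z, Z), add(SSSZ, Z))))))))))))
  [36] S(S(S(S(S(S(S(S(S(add(add(Z, Z), mul(add(Z, mul(add(Z, Z), SSSZ)), add(add(Z, Z), add(SSSZ, Z)))))))))))))
  [37] S(S(S(S(S(S(S(S(S(add(Z, mul(add(Z, mul(add(Z, Z), SSSZ)), add(add(Z, Z), add(SSSZ, Z)))))))))))))
  [38] S(S(S(S(S(S(S(S(S(mul(add(Z, mul(add(Z, Z), SSSZ)), add(add(Z, Z), add(SSSZ, Z))))))))))))
  [39] S(S(S(S(S(S(S(S(S(mul(mul(add(Z, Z), SSSZ), add(add(Z, Z), add(SSSZ, Z))))))))))))
  [40] S(S(S(S(S(S(S(S(S(mul(mul(Z, SSSZ), add(add(Z, Z), add(SSSZ, Z))))))))))))
  [41] S(S(S(S(S(S(S(S(S(mul(Z, add(add(Z, Z), add(SSSZ, Z))))))))))))
  [42] S^9(Z)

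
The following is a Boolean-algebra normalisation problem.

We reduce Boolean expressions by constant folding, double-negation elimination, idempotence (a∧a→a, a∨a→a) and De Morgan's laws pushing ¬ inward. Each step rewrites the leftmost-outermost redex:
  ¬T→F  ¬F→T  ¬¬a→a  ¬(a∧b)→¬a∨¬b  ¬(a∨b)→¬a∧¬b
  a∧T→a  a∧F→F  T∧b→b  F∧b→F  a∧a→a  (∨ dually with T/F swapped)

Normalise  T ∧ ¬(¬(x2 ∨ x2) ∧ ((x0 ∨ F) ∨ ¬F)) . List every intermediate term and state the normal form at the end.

  start: T ∧ ¬(¬(x2 ∨ x2) ∧ ((x0 ∨ F) ∨ ¬F))
  →1  ¬(¬(x2 ∨ x2) ∧ ((x0 ∨ F) ∨ ¬F))
  →2  ¬¬(x2 ∨ x2) ∨ ¬((x0 ∨ F) ∨ ¬F)
  →3  (x2 ∨ x2) ∨ ¬((x0 ∨ F) ∨ ¬F)
  →4  x2 ∨ ¬((x0 ∨ F) ∨ ¬F)
  →5  x2 ∨ (¬(x0 ∨ F) ∧ ¬¬F)
  →6  x2 ∨ ((¬x0 ∧ ¬F) ∧ ¬¬F)
  →7  x2 ∨ ((¬x0 ∧ T) ∧ ¬¬F)
  →8  x2 ∨ (¬x0 ∧ ¬¬F)
  →9  x2 ∨ (¬x0 ∧ F)
  →10  x2 ∨ F
  →11  x2

Answer: normal form = x2  (in 11 steps)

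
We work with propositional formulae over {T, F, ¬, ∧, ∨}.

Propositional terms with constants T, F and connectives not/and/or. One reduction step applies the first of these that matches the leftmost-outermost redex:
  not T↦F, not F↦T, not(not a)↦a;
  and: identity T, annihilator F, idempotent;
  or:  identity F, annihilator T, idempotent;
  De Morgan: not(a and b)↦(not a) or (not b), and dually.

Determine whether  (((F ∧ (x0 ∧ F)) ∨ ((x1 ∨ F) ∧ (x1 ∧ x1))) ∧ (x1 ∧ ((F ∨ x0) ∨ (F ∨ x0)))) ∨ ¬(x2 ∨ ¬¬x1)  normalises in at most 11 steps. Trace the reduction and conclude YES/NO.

Answer: YES — reaches normal form (x1 ∧ (x1 ∧ x0)) ∨ (¬x2 ∧ ¬x1) in 9 ≤ 11 steps

Reduction:
  start: (((F ∧ (x0 ∧ F)) ∨ ((x1 ∨ F) ∧ (x1 ∧ x1))) ∧ (x1 ∧ ((F ∨ x0) ∨ (F ∨ x0)))) ∨ ¬(x2 ∨ ¬¬x1)
  →1  ((F ∨ ((x1 ∨ F) ∧ (x1 ∧ x1))) ∧ (x1 ∧ ((F ∨ x0) ∨ (F ∨ x0)))) ∨ ¬(x2 ∨ ¬¬x1)
  →2  (((x1 ∨ F) ∧ (x1 ∧ x1)) ∧ (x1 ∧ ((F ∨ x0) ∨ (F ∨ x0)))) ∨ ¬(x2 ∨ ¬¬x1)
  →3  ((x1 ∧ (x1 ∧ x1)) ∧ (x1 ∧ ((F ∨ x0) ∨ (F ∨ x0)))) ∨ ¬(x2 ∨ ¬¬x1)
  →4  ((x1 ∧ x1) ∧ (x1 ∧ ((F ∨ x0) ∨ (F ∨ x0)))) ∨ ¬(x2 ∨ ¬¬x1)
  →5  (x1 ∧ (x1 ∧ ((F ∨ x0) ∨ (F ∨ x0)))) ∨ ¬(x2 ∨ ¬¬x1)
  →6  (x1 ∧ (x1 ∧ (F ∨ x0))) ∨ ¬(x2 ∨ ¬¬x1)
  →7  (x1 ∧ (x1 ∧ x0)) ∨ ¬(x2 ∨ ¬¬x1)
  →8  (x1 ∧ (x1 ∧ x0)) ∨ (¬x2 ∧ ¬¬¬x1)
  →9  (x1 ∧ (x1 ∧ x0)) ∨ (¬x2 ∧ ¬x1)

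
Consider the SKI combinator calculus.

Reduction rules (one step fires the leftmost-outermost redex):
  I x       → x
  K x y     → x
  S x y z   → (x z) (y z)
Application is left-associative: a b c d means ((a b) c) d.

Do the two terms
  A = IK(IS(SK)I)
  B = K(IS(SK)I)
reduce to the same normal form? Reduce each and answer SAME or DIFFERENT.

Term A:
  start: IK(IS(SK)I)
  [1] K(IS(SK)I)
  [2] K(S(SK)I)

Term B:
  start: K(IS(SK)I)
  [1] K(S(SK)I)

Answer: SAME — A ⇓ K(S(SK)I), B ⇓ K(S(SK)I)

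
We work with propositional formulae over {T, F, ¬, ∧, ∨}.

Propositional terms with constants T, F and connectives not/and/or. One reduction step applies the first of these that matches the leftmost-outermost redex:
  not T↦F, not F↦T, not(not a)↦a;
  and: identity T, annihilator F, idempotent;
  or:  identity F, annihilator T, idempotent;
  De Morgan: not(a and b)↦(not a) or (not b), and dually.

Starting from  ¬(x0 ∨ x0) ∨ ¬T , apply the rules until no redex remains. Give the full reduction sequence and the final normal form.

Answer: normal form = ¬x0  (in 4 steps)

Reduction:
  start: ¬(x0 ∨ x0) ∨ ¬T
  step 1: (¬x0 ∧ ¬x0) ∨ ¬T
  step 2: ¬x0 ∨ ¬T
  step 3: ¬x0 ∨ F
  step 4: ¬x0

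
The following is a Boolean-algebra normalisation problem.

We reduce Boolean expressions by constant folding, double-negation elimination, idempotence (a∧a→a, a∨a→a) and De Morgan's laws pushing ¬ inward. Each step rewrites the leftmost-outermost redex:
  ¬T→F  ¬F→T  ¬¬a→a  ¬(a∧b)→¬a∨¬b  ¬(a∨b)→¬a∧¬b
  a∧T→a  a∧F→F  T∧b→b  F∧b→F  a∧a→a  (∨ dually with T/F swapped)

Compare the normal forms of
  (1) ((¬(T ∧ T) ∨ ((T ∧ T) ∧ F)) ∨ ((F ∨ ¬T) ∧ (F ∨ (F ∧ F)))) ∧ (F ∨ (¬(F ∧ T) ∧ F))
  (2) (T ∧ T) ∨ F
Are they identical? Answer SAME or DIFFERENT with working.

Answer: DIFFERENT — A ⇓ F, B ⇓ T

Derivation:
Term A:
  start: ((¬(T ∧ T) ∨ ((T ∧ T) ∧ F)) ∨ ((F ∨ ¬T) ∧ (F ∨ (F ∧ F)))) ∧ (F ∨ (¬(F ∧ T) ∧ F))
  →1  (((¬T ∨ ¬T) ∨ ((T ∧ T) ∧ F)) ∨ ((F ∨ ¬T) ∧ (F ∨ (F ∧ F)))) ∧ (F ∨ (¬(F ∧ T) ∧ F))
  →2  ((¬T ∨ ((T ∧ T) ∧ F)) ∨ ((F ∨ ¬T) ∧ (F ∨ (F ∧ F)))) ∧ (F ∨ (¬(F ∧ T) ∧ F))
  →3  ((F ∨ ((T ∧ T) ∧ F)) ∨ ((F ∨ ¬T) ∧ (F ∨ (F ∧ F)))) ∧ (F ∨ (¬(F ∧ T) ∧ F))
  →4  (((T ∧ T) ∧ F) ∨ ((F ∨ ¬T) ∧ (F ∨ (F ∧ F)))) ∧ (F ∨ (¬(F ∧ T) ∧ F))
  →5  (F ∨ ((F ∨ ¬T) ∧ (F ∨ (F ∧ F)))) ∧ (F ∨ (¬(F ∧ T) ∧ F))
  →6  ((F ∨ ¬T) ∧ (F ∨ (F ∧ F))) ∧ (F ∨ (¬(F ∧ T) ∧ F))
  →7  (¬T ∧ (F ∨ (F ∧ F))) ∧ (F ∨ (¬(F ∧ T) ∧ F))
  →8  (F ∧ (F ∨ (F ∧ F))) ∧ (F ∨ (¬(F ∧ T) ∧ F))
  →9  F ∧ (F ∨ (¬(F ∧ T) ∧ F))
  →10  F

Term B:
  start: (T ∧ T) ∨ F
  →1  T ∧ T
  →2  T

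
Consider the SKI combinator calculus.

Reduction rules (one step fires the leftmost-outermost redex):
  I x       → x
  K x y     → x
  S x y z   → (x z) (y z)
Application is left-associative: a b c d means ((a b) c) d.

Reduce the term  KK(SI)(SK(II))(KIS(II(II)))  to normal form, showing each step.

Answer: normal form = SKI  (in 3 steps)

Working:
  start: KK(SI)(SK(II))(KIS(II(II)))
  →1  K(SK(II))(KIS(II(II)))
  →2  SK(II)
  →3  SKI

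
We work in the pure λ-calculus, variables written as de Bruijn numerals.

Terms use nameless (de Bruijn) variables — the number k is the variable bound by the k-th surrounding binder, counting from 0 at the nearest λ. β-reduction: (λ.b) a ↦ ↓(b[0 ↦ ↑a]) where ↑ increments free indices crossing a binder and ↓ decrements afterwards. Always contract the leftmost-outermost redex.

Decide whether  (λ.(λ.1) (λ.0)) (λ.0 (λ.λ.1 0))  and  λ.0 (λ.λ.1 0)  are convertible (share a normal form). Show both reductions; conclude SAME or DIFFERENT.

Term A:
  start: (λ.(λ.1) (λ.0)) (λ.0 (λ.λ.1 0))
  →1  (λ.λ.0 (λ.λ.1 0)) (λ.0)
  →2  λ.0 (λ.λ.1 0)

Term B:
  start: λ.0 (λ.λ.1 0)

Answer: SAME — A ⇓ λ.0 (λ.λ.1 0), B ⇓ λ.0 (λ.λ.1 0)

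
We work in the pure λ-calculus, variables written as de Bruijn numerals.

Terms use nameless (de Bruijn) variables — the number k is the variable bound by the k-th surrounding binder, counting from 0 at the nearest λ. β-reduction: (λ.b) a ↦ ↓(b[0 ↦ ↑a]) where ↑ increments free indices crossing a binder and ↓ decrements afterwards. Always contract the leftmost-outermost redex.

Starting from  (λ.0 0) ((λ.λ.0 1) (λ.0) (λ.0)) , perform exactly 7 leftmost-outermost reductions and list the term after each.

  start: (λ.0 0) ((λ.λ.0 1) (λ.0) (λ.0))
  step 1: (λ.λ.0 1) (λ.0) (λ.0) ((λ.λ.0 1) (λ.0) (λ.0))
  step 2: (λ.0 (λ.0)) (λ.0) ((λ.λ.0 1) (λ.0) (λ.0))
  step 3: (λ.0) (λ.0) ((λ.λ.0 1) (λ.0) (λ.0))
  step 4: (λ.0) ((λ.λ.0 1) (λ.0) (λ.0))
  step 5: (λ.λ.0 1) (λ.0) (λ.0)
  step 6: (λ.0 (λ.0)) (λ.0)
  step 7: (λ.0) (λ.0)

Answer: after 7 steps: (λ.0) (λ.0)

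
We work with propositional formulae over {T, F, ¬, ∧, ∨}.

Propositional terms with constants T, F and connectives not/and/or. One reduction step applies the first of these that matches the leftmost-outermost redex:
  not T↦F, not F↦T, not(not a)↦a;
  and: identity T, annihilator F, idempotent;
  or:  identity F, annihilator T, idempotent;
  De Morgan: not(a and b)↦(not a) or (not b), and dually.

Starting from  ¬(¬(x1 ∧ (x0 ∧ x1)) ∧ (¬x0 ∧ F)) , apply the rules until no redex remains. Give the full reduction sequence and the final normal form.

Answer: normal form = T  (in 7 steps)

Working:
  start: ¬(¬(x1 ∧ (x0 ∧ x1)) ∧ (¬x0 ∧ F))
  →1  ¬¬(x1 ∧ (x0 ∧ x1)) ∨ ¬(¬x0 ∧ F)
  →2  (x1 ∧ (x0 ∧ x1)) ∨ ¬(¬x0 ∧ F)
  →3  (x1 ∧ (x0 ∧ x1)) ∨ (¬¬x0 ∨ ¬F)
  →4  (x1 ∧ (x0 ∧ x1)) ∨ (x0 ∨ ¬F)
  →5  (x1 ∧ (x0 ∧ x1)) ∨ (x0 ∨ T)
  →6  (x1 ∧ (x0 ∧ x1)) ∨ T
  →7  T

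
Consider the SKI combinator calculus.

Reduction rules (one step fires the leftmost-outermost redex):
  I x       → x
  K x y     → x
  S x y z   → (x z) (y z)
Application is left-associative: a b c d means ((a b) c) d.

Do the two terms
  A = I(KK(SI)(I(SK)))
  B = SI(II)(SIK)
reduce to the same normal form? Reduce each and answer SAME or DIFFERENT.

Term A:
  start: I(KK(SI)(I(SK)))
  step 1: KK(SI)(I(SK))
  step 2: K(I(SK))
  step 3: K(SK)

Term B:
  start: SI(II)(SIK)
  step 1: I(SIK)(II(SIK))
  step 2: SIK(II(SIK))
  step 3: I(II(SIK))(K(II(SIK)))
  step 4: II(SIK)(K(II(SIK)))
  step 5: I(SIK)(K(II(SIK)))
  step 6: SIK(K(II(SIK)))
  step 7: I(K(II(SIK)))(K(K(II(SIK))))
  step 8: K(II(SIK))(K(K(II(SIK))))
  step 9: II(SIK)
  step 10: I(SIK)
  step 11: SIK

Answer: DIFFERENT — A ⇓ K(SK), B ⇓ SIK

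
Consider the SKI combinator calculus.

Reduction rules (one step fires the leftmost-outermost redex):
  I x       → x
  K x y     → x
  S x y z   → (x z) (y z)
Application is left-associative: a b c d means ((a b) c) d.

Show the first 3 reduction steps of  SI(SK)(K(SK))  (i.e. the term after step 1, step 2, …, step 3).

  start: SI(SK)(K(SK))
  →1  I(K(SK))(SK(K(SK)))
  →2  K(SK)(SK(K(SK)))
  →3  SK

Answer: after 3 steps: SK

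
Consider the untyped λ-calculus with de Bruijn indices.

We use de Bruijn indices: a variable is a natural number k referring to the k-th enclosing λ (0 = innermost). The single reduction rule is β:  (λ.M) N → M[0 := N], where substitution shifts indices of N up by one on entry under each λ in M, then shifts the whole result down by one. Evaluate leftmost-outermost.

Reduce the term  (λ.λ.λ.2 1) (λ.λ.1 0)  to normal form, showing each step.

Answer: normal form = λ.λ.λ.2 0  (in 2 steps)

Derivation:
  start: (λ.λ.λ.2 1) (λ.λ.1 0)
  [1] λ.λ.(λ.λ.1 0) 1
  [2] λ.λ.λ.2 0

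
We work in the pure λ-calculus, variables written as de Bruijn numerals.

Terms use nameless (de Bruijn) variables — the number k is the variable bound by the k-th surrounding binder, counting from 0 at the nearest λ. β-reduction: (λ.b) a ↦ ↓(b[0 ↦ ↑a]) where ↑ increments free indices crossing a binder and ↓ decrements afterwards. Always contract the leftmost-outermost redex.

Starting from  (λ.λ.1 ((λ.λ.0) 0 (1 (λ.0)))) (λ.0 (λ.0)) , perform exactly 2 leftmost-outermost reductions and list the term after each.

Answer: after 2 steps: λ.(λ.λ.0) 0 ((λ.0 (λ.0)) (λ.0)) (λ.0)

Reduction:
  start: (λ.λ.1 ((λ.λ.0) 0 (1 (λ.0)))) (λ.0 (λ.0))
  →1  λ.(λ.0 (λ.0)) ((λ.λ.0) 0 ((λ.0 (λ.0)) (λ.0)))
  →2  λ.(λ.λ.0) 0 ((λ.0 (λ.0)) (λ.0)) (λ.0)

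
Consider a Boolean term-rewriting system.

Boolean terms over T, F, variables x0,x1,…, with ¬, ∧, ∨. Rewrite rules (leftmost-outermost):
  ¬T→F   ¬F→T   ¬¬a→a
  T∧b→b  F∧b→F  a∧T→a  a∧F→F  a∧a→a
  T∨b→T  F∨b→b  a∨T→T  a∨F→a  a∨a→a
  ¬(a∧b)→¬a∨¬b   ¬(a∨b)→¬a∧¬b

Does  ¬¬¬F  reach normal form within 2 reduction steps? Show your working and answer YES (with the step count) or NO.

  start: ¬¬¬F
  step 1: ¬F
  step 2: T

Answer: YES — reaches normal form T in 2 ≤ 2 steps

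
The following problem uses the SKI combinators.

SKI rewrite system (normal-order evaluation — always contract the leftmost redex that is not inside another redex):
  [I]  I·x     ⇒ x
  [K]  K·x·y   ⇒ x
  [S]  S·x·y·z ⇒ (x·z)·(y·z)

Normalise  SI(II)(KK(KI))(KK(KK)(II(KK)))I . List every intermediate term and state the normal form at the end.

  start: SI(II)(KK(KI))(KK(KK)(II(KK)))I
  step 1: I(KK(KI))(II(KK(KI)))(KK(KK)(II(KK)))I
  step 2: KK(KI)(II(KK(KI)))(KK(KK)(II(KK)))I
  step 3: K(II(KK(KI)))(KK(KK)(II(KK)))I
  step 4: II(KK(KI))I
  step 5: I(KK(KI))I
  step 6: KK(KI)I
  step 7: KI

Answer: normal form = KI  (in 7 steps)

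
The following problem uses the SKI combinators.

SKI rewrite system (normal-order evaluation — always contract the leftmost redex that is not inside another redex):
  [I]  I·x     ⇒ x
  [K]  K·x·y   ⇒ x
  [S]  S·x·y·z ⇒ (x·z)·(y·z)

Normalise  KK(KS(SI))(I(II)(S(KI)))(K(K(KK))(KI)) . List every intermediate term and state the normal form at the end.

Answer: normal form = S(KI)  (in 5 steps)

Working:
  start: KK(KS(SI))(I(II)(S(KI)))(K(K(KK))(KI))
  step 1: K(I(II)(S(KI)))(K(K(KK))(KI))
  step 2: I(II)(S(KI))
  step 3: II(S(KI))
  step 4: I(S(KI))
  step 5: S(KI)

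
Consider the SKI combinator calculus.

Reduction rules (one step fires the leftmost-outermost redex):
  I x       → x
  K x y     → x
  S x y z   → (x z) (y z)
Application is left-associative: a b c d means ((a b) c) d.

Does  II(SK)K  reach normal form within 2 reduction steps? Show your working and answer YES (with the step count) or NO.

  start: II(SK)K
  [1] I(SK)K
  [2] SKK

Answer: YES — reaches normal form SKK in 2 ≤ 2 steps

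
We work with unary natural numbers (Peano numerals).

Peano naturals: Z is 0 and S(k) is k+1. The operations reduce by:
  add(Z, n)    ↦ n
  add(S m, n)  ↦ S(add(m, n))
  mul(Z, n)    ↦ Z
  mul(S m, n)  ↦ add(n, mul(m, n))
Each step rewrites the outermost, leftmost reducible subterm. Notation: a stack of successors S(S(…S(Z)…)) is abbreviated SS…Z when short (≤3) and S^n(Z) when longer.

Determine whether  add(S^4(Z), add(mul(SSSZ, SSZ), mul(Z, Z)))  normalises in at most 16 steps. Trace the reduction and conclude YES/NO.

Answer: NO — after 16 steps the term is S(S(S(S(S(S(S(S(add(add(Z, mul(SZ, SSZ)), mul(Z, Z)))))))))), not yet normal

Working:
  start: add(S^4(Z), add(mul(SSSZ, SSZ), mul(Z, Z)))
  step 1: S(add(SSSZ, add(mul(SSSZ, SSZ), mul(Z, Z))))
  step 2: S(S(add(SSZ, add(mul(SSSZ, SSZ), mul(Z, Z)))))
  step 3: S(S(S(add(SZ, add(mul(SSSZ, SSZ), mul(Z, Z))))))
  step 4: S(S(S(S(add(Z, add(mul(SSSZ, SSZ), mul(Z, Z)))))))
  step 5: S(S(S(S(add(mul(SSSZ, SSZ), mul(Z, Z))))))
  step 6: S(S(S(S(add(add(SSZ, mul(SSZ, SSZ)), mul(Z, Z))))))
  step 7: S(S(S(S(add(S(add(SZ, mul(SSZ, SSZ))), mul(Z, Z))))))
  step 8: S(S(S(S(S(add(add(SZ, mul(SSZ, SSZ)), mul(Z, Z)))))))
  step 9: S(S(S(S(S(add(S(add(Z, mul(SSZ, SSZ))), mul(Z, Z)))))))
  step 10: S(S(S(S(S(S(add(add(Z, mul(SSZ, SSZ)), mul(Z, Z))))))))
  step 11: S(S(S(S(S(S(add(mul(SSZ, SSZ), mul(Z, Z))))))))
  step 12: S(S(S(S(S(S(add(add(SSZ, mul(SZ, SSZ)), mul(Z, Z))))))))
  step 13: S(S(S(S(S(S(add(S(add(SZ, mul(SZ, SSZ))), mul(Z, Z))))))))
  step 14: S(S(S(S(S(S(S(add(add(SZ, mul(SZ, SSZ)), mul(Z, Z)))))))))
  step 15: S(S(S(S(S(S(S(add(S(add(Z, mul(SZ, SSZ))), mul(Z, Z)))))))))
  step 16: S(S(S(S(S(S(S(S(add(add(Z, mul(SZ, SSZ)), mul(Z, Z))))))))))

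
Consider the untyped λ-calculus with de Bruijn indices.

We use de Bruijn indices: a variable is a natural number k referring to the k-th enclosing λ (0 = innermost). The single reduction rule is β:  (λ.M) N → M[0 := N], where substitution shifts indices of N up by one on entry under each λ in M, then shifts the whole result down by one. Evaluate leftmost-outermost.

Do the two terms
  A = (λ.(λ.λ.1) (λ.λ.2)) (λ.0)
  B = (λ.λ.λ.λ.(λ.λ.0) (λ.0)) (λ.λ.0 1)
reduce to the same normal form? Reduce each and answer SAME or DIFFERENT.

Term A:
  start: (λ.(λ.λ.1) (λ.λ.2)) (λ.0)
  [1] (λ.λ.1) (λ.λ.λ.0)
  [2] λ.λ.λ.λ.0

Term B:
  start: (λ.λ.λ.λ.(λ.λ.0) (λ.0)) (λ.λ.0 1)
  [1] λ.λ.λ.(λ.λ.0) (λ.0)
  [2] λ.λ.λ.λ.0

Answer: SAME — A ⇓ λ.λ.λ.λ.0, B ⇓ λ.λ.λ.λ.0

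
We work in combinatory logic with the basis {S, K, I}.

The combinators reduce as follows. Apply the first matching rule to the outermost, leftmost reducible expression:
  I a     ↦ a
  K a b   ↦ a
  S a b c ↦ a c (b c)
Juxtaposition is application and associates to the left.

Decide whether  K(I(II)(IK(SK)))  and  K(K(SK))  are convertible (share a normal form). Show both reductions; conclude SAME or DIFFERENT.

Term A:
  start: K(I(II)(IK(SK)))
  step 1: K(II(IK(SK)))
  step 2: K(I(IK(SK)))
  step 3: K(IK(SK))
  step 4: K(K(SK))

Term B:
  start: K(K(SK))

Answer: SAME — A ⇓ K(K(SK)), B ⇓ K(K(SK))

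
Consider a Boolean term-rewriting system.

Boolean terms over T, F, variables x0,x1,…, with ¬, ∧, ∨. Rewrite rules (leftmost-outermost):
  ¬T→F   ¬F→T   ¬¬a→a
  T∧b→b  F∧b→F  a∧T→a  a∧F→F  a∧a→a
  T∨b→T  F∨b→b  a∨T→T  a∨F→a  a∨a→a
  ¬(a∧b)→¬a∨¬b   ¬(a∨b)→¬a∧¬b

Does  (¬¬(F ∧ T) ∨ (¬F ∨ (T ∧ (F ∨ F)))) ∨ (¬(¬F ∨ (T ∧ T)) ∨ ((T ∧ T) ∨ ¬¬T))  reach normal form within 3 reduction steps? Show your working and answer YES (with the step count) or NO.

Answer: NO — after 3 steps the term is (¬F ∨ (T ∧ (F ∨ F))) ∨ (¬(¬F ∨ (T ∧ T)) ∨ ((T ∧ T) ∨ ¬¬T)), not yet normal

Derivation:
  start: (¬¬(F ∧ T) ∨ (¬F ∨ (T ∧ (F ∨ F)))) ∨ (¬(¬F ∨ (T ∧ T)) ∨ ((T ∧ T) ∨ ¬¬T))
  step 1: ((F ∧ T) ∨ (¬F ∨ (T ∧ (F ∨ F)))) ∨ (¬(¬F ∨ (T ∧ T)) ∨ ((T ∧ T) ∨ ¬¬T))
  step 2: (F ∨ (¬F ∨ (T ∧ (F ∨ F)))) ∨ (¬(¬F ∨ (T ∧ T)) ∨ ((T ∧ T) ∨ ¬¬T))
  step 3: (¬F ∨ (T ∧ (F ∨ F))) ∨ (¬(¬F ∨ (T ∧ T)) ∨ ((T ∧ T) ∨ ¬¬T))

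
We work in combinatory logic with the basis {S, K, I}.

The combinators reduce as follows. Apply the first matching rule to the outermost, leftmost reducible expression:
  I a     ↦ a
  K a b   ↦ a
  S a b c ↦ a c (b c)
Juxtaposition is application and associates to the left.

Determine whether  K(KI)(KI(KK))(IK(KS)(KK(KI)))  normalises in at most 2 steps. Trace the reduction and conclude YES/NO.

  start: K(KI)(KI(KK))(IK(KS)(KK(KI)))
  step 1: KI(IK(KS)(KK(KI)))
  step 2: I

Answer: YES — reaches normal form I in 2 ≤ 2 steps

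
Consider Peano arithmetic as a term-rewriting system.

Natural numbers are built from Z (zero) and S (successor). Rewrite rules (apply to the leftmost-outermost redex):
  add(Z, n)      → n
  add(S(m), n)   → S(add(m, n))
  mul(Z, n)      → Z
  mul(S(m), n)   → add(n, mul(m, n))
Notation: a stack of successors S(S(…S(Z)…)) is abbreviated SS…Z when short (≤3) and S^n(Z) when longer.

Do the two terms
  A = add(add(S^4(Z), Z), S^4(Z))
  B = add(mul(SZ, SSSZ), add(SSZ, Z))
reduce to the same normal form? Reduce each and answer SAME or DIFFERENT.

Term A:
  start: add(add(S^4(Z), Z), S^4(Z))
  →1  add(S(add(SSSZ, Z)), S^4(Z))
  →2  S(add(add(SSSZ, Z), S^4(Z)))
  →3  S(add(S(add(SSZ, Z)), S^4(Z)))
  →4  S(S(add(add(SSZ, Z), S^4(Z))))
  →5  S(S(add(S(add(SZ, Z)), S^4(Z))))
  →6  S(S(S(add(add(SZ, Z), S^4(Z)))))
  →7  S(S(S(add(S(add(Z, Z)), S^4(Z)))))
  →8  S(S(S(S(add(add(Z, Z), S^4(Z))))))
  →9  S(S(S(S(add(Z, S^4(Z))))))
  →10  S^8(Z)

Term B:
  start: add(mul(SZ, SSSZ), add(SSZ, Z))
  →1  add(add(SSSZ, mul(Z, SSSZ)), add(SSZ, Z))
  →2  add(S(add(SSZ, mul(Z, SSSZ))), add(SSZ, Z))
  →3  S(add(add(SSZ, mul(Z, SSSZ)), add(SSZ, Z)))
  →4  S(add(S(add(SZ, mul(Z, SSSZ))), add(SSZ, Z)))
  →5  S(S(add(add(SZ, mul(Z, SSSZ)), add(SSZ, Z))))
  →6  S(S(add(S(add(Z, mul(Z, SSSZ))), add(SSZ, Z))))
  →7  S(S(S(add(add(Z, mul(Z, SSSZ)), add(SSZ, Z)))))
  →8  S(S(S(add(mul(Z, SSSZ), add(SSZ, Z)))))
  →9  S(S(S(add(Z, add(SSZ, Z)))))
  →10  S(S(S(add(SSZ, Z))))
  →11  S(S(S(S(add(SZ, Z)))))
  →12  S(S(S(S(S(add(Z, Z))))))
  →13  S^5(Z)

Answer: DIFFERENT — A ⇓ S^8(Z), B ⇓ S^5(Z)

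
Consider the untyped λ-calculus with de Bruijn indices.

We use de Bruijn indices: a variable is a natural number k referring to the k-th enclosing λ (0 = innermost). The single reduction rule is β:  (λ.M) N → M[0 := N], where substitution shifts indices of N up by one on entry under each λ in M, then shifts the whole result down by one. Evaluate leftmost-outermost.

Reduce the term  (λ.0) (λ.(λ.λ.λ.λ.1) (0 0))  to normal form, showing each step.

Answer: normal form = λ.λ.λ.λ.1  (in 2 steps)

Reduction:
  start: (λ.0) (λ.(λ.λ.λ.λ.1) (0 0))
  [1] λ.(λ.λ.λ.λ.1) (0 0)
  [2] λ.λ.λ.λ.1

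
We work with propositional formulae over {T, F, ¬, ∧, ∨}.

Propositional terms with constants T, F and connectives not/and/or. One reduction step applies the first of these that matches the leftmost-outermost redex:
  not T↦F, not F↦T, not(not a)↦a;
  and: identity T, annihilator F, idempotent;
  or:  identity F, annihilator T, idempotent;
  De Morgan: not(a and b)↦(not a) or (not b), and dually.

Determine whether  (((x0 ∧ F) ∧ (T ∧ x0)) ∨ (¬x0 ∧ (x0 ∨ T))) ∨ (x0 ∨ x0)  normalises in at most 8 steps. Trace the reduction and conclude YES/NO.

  start: (((x0 ∧ F) ∧ (T ∧ x0)) ∨ (¬x0 ∧ (x0 ∨ T))) ∨ (x0 ∨ x0)
  [1] ((F ∧ (T ∧ x0)) ∨ (¬x0 ∧ (x0 ∨ T))) ∨ (x0 ∨ x0)
  [2] (F ∨ (¬x0 ∧ (x0 ∨ T))) ∨ (x0 ∨ x0)
  [3] (¬x0 ∧ (x0 ∨ T)) ∨ (x0 ∨ x0)
  [4] (¬x0 ∧ T) ∨ (x0 ∨ x0)
  [5] ¬x0 ∨ (x0 ∨ x0)
  [6] ¬x0 ∨ x0

Answer: YES — reaches normal form ¬x0 ∨ x0 in 6 ≤ 8 steps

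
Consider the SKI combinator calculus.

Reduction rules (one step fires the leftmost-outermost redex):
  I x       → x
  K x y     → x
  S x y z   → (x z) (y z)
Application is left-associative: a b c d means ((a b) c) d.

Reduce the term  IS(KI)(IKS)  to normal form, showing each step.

Answer: normal form = S(KI)(KS)  (in 2 steps)

Reduction:
  start: IS(KI)(IKS)
  [1] S(KI)(IKS)
  [2] S(KI)(KS)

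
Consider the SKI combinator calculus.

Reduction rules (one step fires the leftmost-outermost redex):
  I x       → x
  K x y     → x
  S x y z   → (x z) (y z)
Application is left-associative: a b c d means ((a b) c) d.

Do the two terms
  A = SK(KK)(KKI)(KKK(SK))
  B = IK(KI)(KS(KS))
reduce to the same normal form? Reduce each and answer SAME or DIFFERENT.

Answer: DIFFERENT — A ⇓ K(K(SK)), B ⇓ KI

Reduction:
Term A:
  start: SK(KK)(KKI)(KKK(SK))
  [1] K(KKI)(KK(KKI))(KKK(SK))
  [2] KKI(KKK(SK))
  [3] K(KKK(SK))
  [4] K(K(SK))

Term B:
  start: IK(KI)(KS(KS))
  [1] K(KI)(KS(KS))
  [2] KI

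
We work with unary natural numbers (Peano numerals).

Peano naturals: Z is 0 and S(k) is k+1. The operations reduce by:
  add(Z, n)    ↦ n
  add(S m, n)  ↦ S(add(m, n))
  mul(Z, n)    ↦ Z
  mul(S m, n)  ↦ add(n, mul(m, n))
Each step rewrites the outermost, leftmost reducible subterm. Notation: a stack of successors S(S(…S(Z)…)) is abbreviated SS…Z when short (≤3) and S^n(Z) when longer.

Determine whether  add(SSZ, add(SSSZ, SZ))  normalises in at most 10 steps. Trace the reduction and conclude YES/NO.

Answer: YES — reaches normal form S^6(Z) in 7 ≤ 10 steps

Working:
  start: add(SSZ, add(SSSZ, SZ))
  step 1: S(add(SZ, add(SSSZ, SZ)))
  step 2: S(S(add(Z, add(SSSZ, SZ))))
  step 3: S(S(add(SSSZ, SZ)))
  step 4: S(S(S(add(SSZ, SZ))))
  step 5: S(S(S(S(add(SZ, SZ)))))
  step 6: S(S(S(S(S(add(Z, SZ))))))
  step 7: S^6(Z)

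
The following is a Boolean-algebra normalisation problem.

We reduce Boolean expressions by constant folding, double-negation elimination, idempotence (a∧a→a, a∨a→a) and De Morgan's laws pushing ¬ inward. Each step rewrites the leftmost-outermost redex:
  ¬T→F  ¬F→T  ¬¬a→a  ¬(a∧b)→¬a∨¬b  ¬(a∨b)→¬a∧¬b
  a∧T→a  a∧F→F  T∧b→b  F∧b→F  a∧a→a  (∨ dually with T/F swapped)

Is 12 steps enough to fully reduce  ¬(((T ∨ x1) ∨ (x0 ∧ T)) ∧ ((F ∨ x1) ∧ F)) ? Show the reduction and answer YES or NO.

Answer: NO — after 12 steps the term is ¬x1 ∨ T, not yet normal

Derivation:
  start: ¬(((T ∨ x1) ∨ (x0 ∧ T)) ∧ ((F ∨ x1) ∧ F))
  [1] ¬((T ∨ x1) ∨ (x0 ∧ T)) ∨ ¬((F ∨ x1) ∧ F)
  [2] (¬(T ∨ x1) ∧ ¬(x0 ∧ T)) ∨ ¬((F ∨ x1) ∧ F)
  [3] ((¬T ∧ ¬x1) ∧ ¬(x0 ∧ T)) ∨ ¬((F ∨ x1) ∧ F)
  [4] ((F ∧ ¬x1) ∧ ¬(x0 ∧ T)) ∨ ¬((F ∨ x1) ∧ F)
  [5] (F ∧ ¬(x0 ∧ T)) ∨ ¬((F ∨ x1) ∧ F)
  [6] F ∨ ¬((F ∨ x1) ∧ F)
  [7] ¬((F ∨ x1) ∧ F)
  [8] ¬(F ∨ x1) ∨ ¬F
  [9] (¬F ∧ ¬x1) ∨ ¬F
  [10] (T ∧ ¬x1) ∨ ¬F
  [11] ¬x1 ∨ ¬F
  [12] ¬x1 ∨ T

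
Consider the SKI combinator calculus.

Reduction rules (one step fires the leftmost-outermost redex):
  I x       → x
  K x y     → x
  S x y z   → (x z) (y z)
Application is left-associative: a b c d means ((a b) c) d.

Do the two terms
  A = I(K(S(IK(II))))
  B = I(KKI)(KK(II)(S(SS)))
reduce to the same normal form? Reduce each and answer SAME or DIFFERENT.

Term A:
  start: I(K(S(IK(II))))
  [1] K(S(IK(II)))
  [2] K(S(K(II)))
  [3] K(S(KI))

Term B:
  start: I(KKI)(KK(II)(S(SS)))
  [1] KKI(KK(II)(S(SS)))
  [2] K(KK(II)(S(SS)))
  [3] K(K(S(SS)))

Answer: DIFFERENT — A ⇓ K(S(KI)), B ⇓ K(K(S(SS)))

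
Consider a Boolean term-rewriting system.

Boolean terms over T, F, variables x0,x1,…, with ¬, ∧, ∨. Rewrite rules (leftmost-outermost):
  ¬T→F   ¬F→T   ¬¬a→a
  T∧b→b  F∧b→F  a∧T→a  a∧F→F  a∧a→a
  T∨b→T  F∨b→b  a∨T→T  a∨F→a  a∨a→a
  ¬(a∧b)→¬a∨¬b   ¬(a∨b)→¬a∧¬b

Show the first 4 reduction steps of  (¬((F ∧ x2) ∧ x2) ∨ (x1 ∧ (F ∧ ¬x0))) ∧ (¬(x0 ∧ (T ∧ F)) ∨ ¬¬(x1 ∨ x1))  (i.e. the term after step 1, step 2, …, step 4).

  start: (¬((F ∧ x2) ∧ x2) ∨ (x1 ∧ (F ∧ ¬x0))) ∧ (¬(x0 ∧ (T ∧ F)) ∨ ¬¬(x1 ∨ x1))
  step 1: ((¬(F ∧ x2) ∨ ¬x2) ∨ (x1 ∧ (F ∧ ¬x0))) ∧ (¬(x0 ∧ (T ∧ F)) ∨ ¬¬(x1 ∨ x1))
  step 2: (((¬F ∨ ¬x2) ∨ ¬x2) ∨ (x1 ∧ (F ∧ ¬x0))) ∧ (¬(x0 ∧ (T ∧ F)) ∨ ¬¬(x1 ∨ x1))
  step 3: (((T ∨ ¬x2) ∨ ¬x2) ∨ (x1 ∧ (F ∧ ¬x0))) ∧ (¬(x0 ∧ (T ∧ F)) ∨ ¬¬(x1 ∨ x1))
  step 4: ((T ∨ ¬x2) ∨ (x1 ∧ (F ∧ ¬x0))) ∧ (¬(x0 ∧ (T ∧ F)) ∨ ¬¬(x1 ∨ x1))

Answer: after 4 steps: ((T ∨ ¬x2) ∨ (x1 ∧ (F ∧ ¬x0))) ∧ (¬(x0 ∧ (T ∧ F)) ∨ ¬¬(x1 ∨ x1))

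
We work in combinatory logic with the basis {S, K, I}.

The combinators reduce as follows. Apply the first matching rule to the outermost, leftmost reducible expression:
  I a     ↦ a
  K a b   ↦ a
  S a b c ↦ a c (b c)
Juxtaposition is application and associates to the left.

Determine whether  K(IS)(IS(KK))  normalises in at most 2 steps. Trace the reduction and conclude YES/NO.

Answer: YES — reaches normal form S in 2 ≤ 2 steps

Reduction:
  start: K(IS)(IS(KK))
  step 1: IS
  step 2: S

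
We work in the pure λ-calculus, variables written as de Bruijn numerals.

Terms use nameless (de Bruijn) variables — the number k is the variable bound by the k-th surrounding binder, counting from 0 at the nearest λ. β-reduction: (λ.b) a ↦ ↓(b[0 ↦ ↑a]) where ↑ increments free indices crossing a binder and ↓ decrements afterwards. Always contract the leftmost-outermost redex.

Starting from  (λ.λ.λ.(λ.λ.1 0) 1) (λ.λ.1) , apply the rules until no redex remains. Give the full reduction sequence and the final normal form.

Answer: normal form = λ.λ.λ.2 0  (in 2 steps)

Working:
  start: (λ.λ.λ.(λ.λ.1 0) 1) (λ.λ.1)
  →1  λ.λ.(λ.λ.1 0) 1
  →2  λ.λ.λ.2 0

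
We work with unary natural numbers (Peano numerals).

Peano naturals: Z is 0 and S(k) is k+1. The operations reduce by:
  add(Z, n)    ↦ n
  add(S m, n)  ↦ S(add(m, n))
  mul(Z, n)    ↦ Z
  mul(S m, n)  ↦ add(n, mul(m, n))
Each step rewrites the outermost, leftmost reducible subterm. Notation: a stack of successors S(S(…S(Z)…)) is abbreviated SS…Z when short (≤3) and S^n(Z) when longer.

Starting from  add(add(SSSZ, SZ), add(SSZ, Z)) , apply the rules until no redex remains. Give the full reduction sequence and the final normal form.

Answer: normal form = S^6(Z)  (in 12 steps)

Working:
  start: add(add(SSSZ, SZ), add(SSZ, Z))
  [1] add(S(add(SSZ, SZ)), add(SSZ, Z))
  [2] S(add(add(SSZ, SZ), add(SSZ, Z)))
  [3] S(add(S(add(SZ, SZ)), add(SSZ, Z)))
  [4] S(S(add(add(SZ, SZ), add(SSZ, Z))))
  [5] S(S(add(S(add(Z, SZ)), add(SSZ, Z))))
  [6] S(S(S(add(add(Z, SZ), add(SSZ, Z)))))
  [7] S(S(S(add(SZ, add(SSZ, Z)))))
  [8] S(S(S(S(add(Z, add(SSZ, Z))))))
  [9] S(S(S(S(add(SSZ, Z)))))
  [10] S(S(S(S(S(add(SZ, Z))))))
  [11] S(S(S(S(S(S(add(Z, Z)))))))
  [12] S^6(Z)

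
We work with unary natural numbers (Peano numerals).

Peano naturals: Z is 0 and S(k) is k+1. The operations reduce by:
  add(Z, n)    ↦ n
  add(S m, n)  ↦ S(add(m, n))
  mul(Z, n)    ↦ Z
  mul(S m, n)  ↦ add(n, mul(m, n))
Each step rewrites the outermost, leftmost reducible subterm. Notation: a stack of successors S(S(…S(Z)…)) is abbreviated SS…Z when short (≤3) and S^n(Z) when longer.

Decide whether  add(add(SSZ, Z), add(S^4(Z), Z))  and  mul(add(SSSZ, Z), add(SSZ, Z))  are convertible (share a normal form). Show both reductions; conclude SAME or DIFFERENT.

Answer: SAME — A ⇓ S^6(Z), B ⇓ S^6(Z)

Derivation:
Term A:
  start: add(add(SSZ, Z), add(S^4(Z), Z))
  step 1: add(S(add(SZ, Z)), add(S^4(Z), Z))
  step 2: S(add(add(SZ, Z), add(S^4(Z), Z)))
  step 3: S(add(S(add(Z, Z)), add(S^4(Z), Z)))
  step 4: S(S(add(add(Z, Z), add(S^4(Z), Z))))
  step 5: S(S(add(Z, add(S^4(Z), Z))))
  step 6: S(S(add(S^4(Z), Z)))
  step 7: S(S(S(add(SSSZ, Z))))
  step 8: S(S(S(S(add(SSZ, Z)))))
  step 9: S(S(S(S(S(add(SZ, Z))))))
  step 10: S(S(S(S(S(S(add(Z, Z)))))))
  step 11: S^6(Z)

Term B:
  start: mul(add(SSSZ, Z), add(SSZ, Z))
  step 1: mul(S(add(SSZ, Z)), add(SSZ, Z))
  step 2: add(add(SSZ, Z), mul(add(SSZ, Z), add(SSZ, Z)))
  step 3: add(S(add(SZ, Z)), mul(add(SSZ, Z), add(SSZ, Z)))
  step 4: S(add(add(SZ, Z), mul(add(SSZ, Z), add(SSZ, Z))))
  step 5: S(add(S(add(Z, Z)), mul(add(SSZ, Z), add(SSZ, Z))))
  step 6: S(S(add(add(Z, Z), mul(add(SSZ, Z), add(SSZ, Z)))))
  step 7: S(S(add(Z, mul(add(SSZ, Z), add(SSZ, Z)))))
  step 8: S(S(mul(add(SSZ, Z), add(SSZ, Z))))
  step 9: S(S(mul(S(add(SZ, Z)), add(SSZ, Z))))
  step 10: S(S(add(add(SSZ, Z), mul(add(SZ, Z), add(SSZ, Z)))))
  step 11: S(S(add(S(add(SZ, Z)), mul(add(SZ, Z), add(SSZ, Z)))))
  step 12: S(S(S(add(add(SZ, Z), mul(add(SZ, Z), add(SSZ, Z))))))
  step 13: S(S(S(add(S(add(Z, Z)), mul(add(SZ, Z), add(SSZ, Z))))))
  step 14: S(S(S(S(add(add(Z, Z), mul(add(SZ, Z), add(SSZ, Z)))))))
  step 15: S(S(S(S(add(Z, mul(add(SZ, Z), add(SSZ, Z)))))))
  step 16: S(S(S(S(mul(add(SZ, Z), add(SSZ, Z))))))
  step 17: S(S(S(S(mul(S(add(Z, Z)), add(SSZ, Z))))))
  step 18: S(S(S(S(add(add(SSZ, Z), mul(add(Z, Z), add(SSZ, Z)))))))
  step 19: S(S(S(S(add(S(add(SZ, Z)), mul(add(Z, Z), add(SSZ, Z)))))))
  step 20: S(S(S(S(S(add(add(SZ, Z), mul(add(Z, Z), add(SSZ, Z))))))))
  step 21: S(S(S(S(S(add(S(add(Z, Z)), mul(add(Z, Z), add(SSZ, Z))))))))
  step 22: S(S(S(S(S(S(add(add(Z, Z), mul(add(Z, Z), add(SSZ, Z)))))))))
  step 23: S(S(S(S(S(S(add(Z, mul(add(Z, Z), add(SSZ, Z)))))))))
  step 24: S(S(S(S(S(S(mul(add(Z, Z), add(SSZ, Z))))))))
  step 25: S(S(S(S(S(S(mul(Z, add(SSZ, Z))))))))
  step 26: S^6(Z)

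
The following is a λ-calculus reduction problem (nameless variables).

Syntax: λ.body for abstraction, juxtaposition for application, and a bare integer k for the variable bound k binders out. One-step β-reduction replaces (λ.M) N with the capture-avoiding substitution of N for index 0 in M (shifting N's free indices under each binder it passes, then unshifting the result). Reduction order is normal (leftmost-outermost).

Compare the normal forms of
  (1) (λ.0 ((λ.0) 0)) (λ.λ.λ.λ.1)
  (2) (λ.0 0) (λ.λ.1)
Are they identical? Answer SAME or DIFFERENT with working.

Answer: SAME — A ⇓ λ.λ.λ.1, B ⇓ λ.λ.λ.1

Working:
Term A:
  start: (λ.0 ((λ.0) 0)) (λ.λ.λ.λ.1)
  [1] (λ.λ.λ.λ.1) ((λ.0) (λ.λ.λ.λ.1))
  [2] λ.λ.λ.1

Term B:
  start: (λ.0 0) (λ.λ.1)
  [1] (λ.λ.1) (λ.λ.1)
  [2] λ.λ.λ.1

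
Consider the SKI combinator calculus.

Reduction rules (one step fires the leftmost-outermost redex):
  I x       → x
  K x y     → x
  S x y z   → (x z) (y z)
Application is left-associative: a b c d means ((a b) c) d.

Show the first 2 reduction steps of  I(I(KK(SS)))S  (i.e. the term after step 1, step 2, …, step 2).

Answer: after 2 steps: KK(SS)S

Reduction:
  start: I(I(KK(SS)))S
  →1  I(KK(SS))S
  →2  KK(SS)S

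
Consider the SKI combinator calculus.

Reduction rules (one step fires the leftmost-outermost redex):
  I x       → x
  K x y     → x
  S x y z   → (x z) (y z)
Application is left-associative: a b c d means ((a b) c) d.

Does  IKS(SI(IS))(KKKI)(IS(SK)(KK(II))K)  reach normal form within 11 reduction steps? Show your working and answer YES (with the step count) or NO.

Answer: YES — reaches normal form S(KI)(KK) in 8 ≤ 11 steps

Working:
  start: IKS(SI(IS))(KKKI)(IS(SK)(KK(II))K)
  →1  KS(SI(IS))(KKKI)(IS(SK)(KK(II))K)
  →2  S(KKKI)(IS(SK)(KK(II))K)
  →3  S(KI)(IS(SK)(KK(II))K)
  →4  S(KI)(S(SK)(KK(II))K)
  →5  S(KI)(SKK(KK(II)K))
  →6  S(KI)(K(KK(II)K)(K(KK(II)K)))
  →7  S(KI)(KK(II)K)
  →8  S(KI)(KK)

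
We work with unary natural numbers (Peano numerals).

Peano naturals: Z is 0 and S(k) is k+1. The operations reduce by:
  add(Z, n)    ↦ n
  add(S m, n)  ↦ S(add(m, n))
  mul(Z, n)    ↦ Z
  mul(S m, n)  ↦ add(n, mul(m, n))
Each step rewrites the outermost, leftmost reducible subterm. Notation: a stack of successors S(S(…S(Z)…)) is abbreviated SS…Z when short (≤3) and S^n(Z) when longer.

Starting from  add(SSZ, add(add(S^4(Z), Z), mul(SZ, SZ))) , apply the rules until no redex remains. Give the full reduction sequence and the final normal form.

Answer: normal form = S^7(Z)  (in 17 steps)

Derivation:
  start: add(SSZ, add(add(S^4(Z), Z), mul(SZ, SZ)))
  →1  S(add(SZ, add(add(S^4(Z), Z), mul(SZ, SZ))))
  →2  S(S(add(Z, add(add(S^4(Z), Z), mul(SZ, SZ)))))
  →3  S(S(add(add(S^4(Z), Z), mul(SZ, SZ))))
  →4  S(S(add(S(add(SSSZ, Z)), mul(SZ, SZ))))
  →5  S(S(S(add(add(SSSZ, Z), mul(SZ, SZ)))))
  →6  S(S(S(add(S(add(SSZ, Z)), mul(SZ, SZ)))))
  →7  S(S(S(S(add(add(SSZ, Z), mul(SZ, SZ))))))
  →8  S(S(S(S(add(S(add(SZ, Z)), mul(SZ, SZ))))))
  →9  S(S(S(S(S(add(add(SZ, Z), mul(SZ, SZ)))))))
  →10  S(S(S(S(S(add(S(add(Z, Z)), mul(SZ, SZ)))))))
  →11  S(S(S(S(S(S(add(add(Z, Z), mul(SZ, SZ))))))))
  →12  S(S(S(S(S(S(add(Z, mul(SZ, SZ))))))))
  →13  S(S(S(S(S(S(mul(SZ, SZ)))))))
  →14  S(S(S(S(S(S(add(SZ, mul(Z, SZ))))))))
  →15  S(S(S(S(S(S(S(add(Z, mul(Z, SZ)))))))))
  →16  S(S(S(S(S(S(S(mul(Z, SZ))))))))
  →17  S^7(Z)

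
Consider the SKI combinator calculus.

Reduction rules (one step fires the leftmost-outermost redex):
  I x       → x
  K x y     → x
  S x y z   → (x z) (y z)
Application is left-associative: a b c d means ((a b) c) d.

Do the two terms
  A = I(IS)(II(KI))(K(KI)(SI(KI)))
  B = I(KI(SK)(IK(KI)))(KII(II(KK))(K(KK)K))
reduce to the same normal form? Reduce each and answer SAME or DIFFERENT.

Term A:
  start: I(IS)(II(KI))(K(KI)(SI(KI)))
  [1] IS(II(KI))(K(KI)(SI(KI)))
  [2] S(II(KI))(K(KI)(SI(KI)))
  [3] S(I(KI))(K(KI)(SI(KI)))
  [4] S(KI)(K(KI)(SI(KI)))
  [5] S(KI)(KI)

Term B:
  start: I(KI(SK)(IK(KI)))(KII(II(KK))(K(KK)K))
  [1] KI(SK)(IK(KI))(KII(II(KK))(K(KK)K))
  [2] I(IK(KI))(KII(II(KK))(K(KK)K))
  [3] IK(KI)(KII(II(KK))(K(KK)K))
  [4] K(KI)(KII(II(KK))(K(KK)K))
  [5] KI

Answer: DIFFERENT — A ⇓ S(KI)(KI), B ⇓ KI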